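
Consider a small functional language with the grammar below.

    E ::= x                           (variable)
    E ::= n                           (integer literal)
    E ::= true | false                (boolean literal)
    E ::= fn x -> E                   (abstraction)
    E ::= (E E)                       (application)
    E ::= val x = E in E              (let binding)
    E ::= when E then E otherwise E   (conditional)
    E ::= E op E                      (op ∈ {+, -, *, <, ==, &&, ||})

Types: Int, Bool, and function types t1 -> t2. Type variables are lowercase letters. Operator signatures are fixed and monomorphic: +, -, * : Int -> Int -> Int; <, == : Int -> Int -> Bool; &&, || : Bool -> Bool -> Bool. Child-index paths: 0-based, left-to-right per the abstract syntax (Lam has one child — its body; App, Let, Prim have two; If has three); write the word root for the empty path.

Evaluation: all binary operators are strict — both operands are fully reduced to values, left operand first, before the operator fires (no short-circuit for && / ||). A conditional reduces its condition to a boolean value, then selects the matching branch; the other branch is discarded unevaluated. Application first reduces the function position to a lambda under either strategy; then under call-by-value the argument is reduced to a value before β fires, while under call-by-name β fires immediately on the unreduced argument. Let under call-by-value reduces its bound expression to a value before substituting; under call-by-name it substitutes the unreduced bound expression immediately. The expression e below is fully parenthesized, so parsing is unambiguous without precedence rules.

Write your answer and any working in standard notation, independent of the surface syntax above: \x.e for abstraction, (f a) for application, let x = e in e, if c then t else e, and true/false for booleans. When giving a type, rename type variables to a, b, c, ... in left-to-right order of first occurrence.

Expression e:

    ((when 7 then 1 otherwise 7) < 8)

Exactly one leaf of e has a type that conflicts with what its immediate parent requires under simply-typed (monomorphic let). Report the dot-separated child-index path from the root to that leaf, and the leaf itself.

Answer: 0.0 : 7

Working:
  unify Int ~ Bool
  FAIL: mismatch Int ~ Bool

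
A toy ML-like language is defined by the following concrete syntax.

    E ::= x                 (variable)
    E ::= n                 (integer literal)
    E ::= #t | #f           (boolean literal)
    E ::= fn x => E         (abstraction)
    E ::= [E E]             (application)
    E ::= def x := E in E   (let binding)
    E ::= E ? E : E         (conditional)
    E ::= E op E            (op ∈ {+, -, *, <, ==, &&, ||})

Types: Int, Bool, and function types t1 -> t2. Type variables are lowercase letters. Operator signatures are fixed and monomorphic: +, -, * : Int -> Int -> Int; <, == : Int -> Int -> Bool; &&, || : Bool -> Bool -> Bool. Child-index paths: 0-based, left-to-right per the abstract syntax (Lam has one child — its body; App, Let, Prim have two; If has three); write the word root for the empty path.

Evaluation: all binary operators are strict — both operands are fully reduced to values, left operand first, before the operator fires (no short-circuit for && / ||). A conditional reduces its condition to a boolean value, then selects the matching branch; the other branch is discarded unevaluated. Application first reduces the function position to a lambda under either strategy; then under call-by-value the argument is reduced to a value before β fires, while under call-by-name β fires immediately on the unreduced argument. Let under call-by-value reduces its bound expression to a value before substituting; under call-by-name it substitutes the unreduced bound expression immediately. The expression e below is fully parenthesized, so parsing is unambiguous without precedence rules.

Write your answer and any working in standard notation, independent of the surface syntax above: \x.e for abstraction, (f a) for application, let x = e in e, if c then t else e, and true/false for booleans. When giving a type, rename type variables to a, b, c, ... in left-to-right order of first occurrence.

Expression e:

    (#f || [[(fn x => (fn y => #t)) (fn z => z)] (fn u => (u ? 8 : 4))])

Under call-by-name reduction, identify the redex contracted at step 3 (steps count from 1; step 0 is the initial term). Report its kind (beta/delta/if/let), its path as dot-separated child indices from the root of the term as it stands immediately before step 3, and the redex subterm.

Working:
step 0: (false || (((\x.(\y.true)) (\z.z)) (\u.(if u then 8 else 4))))
step 1: [beta@1.0] (false || ((\y.true) (\u.(if u then 8 else 4))))
step 2: [beta@1] (false || true)
step 3: [delta@root] true

Answer: delta at root : (false || true)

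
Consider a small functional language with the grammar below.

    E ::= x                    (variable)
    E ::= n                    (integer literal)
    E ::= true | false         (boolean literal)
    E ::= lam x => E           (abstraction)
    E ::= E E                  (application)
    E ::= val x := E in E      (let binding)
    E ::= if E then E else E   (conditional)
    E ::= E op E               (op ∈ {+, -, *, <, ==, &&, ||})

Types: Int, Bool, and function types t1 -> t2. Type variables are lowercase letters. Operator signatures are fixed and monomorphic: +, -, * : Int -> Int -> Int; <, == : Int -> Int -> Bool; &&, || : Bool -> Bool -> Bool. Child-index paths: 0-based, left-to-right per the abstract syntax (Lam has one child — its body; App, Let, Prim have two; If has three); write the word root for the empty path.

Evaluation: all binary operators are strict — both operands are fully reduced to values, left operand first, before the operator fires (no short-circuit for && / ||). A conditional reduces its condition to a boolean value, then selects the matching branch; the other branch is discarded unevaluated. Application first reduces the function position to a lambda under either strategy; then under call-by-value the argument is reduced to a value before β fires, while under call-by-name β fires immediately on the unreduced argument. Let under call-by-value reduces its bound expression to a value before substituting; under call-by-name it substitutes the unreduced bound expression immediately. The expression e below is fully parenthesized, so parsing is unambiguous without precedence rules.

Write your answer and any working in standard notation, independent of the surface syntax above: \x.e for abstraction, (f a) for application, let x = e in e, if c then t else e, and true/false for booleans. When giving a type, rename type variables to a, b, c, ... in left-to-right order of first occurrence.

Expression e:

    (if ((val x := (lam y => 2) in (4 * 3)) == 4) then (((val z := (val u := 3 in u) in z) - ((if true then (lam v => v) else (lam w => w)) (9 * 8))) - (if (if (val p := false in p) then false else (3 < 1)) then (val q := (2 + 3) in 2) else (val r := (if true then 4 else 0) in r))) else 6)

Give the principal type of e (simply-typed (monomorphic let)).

Answer: Int

Derivation:
\y._ : a -> Int
let x : a -> Int
  unify Int ~ Int
  unify Int ~ Int
  unify Int ~ Int
  unify Int ~ Int
  unify Bool ~ Bool
let u : Int
u : Int
let z : Int
z : Int
  unify Int ~ Int
  unify Bool ~ Bool
v : b
\v._ : b -> b
w : c
\w._ : c -> c
  unify b -> b ~ c -> c
  unify b ~ c
  unify c ~ c
  unify Int ~ Int
  unify Int ~ Int
  unify c -> c ~ Int -> d
  unify c ~ Int
  unify Int ~ d
_ _ : Int
  unify Int ~ Int
  unify Int ~ Int
let p : Bool
p : Bool
  unify Bool ~ Bool
  unify Int ~ Int
  unify Int ~ Int
  unify Bool ~ Bool
  unify Bool ~ Bool
  unify Int ~ Int
  unify Int ~ Int
let q : Int
  unify Bool ~ Bool
  unify Int ~ Int
let r : Int
r : Int
  unify Int ~ Int
  unify Int ~ Int
  unify Int ~ Int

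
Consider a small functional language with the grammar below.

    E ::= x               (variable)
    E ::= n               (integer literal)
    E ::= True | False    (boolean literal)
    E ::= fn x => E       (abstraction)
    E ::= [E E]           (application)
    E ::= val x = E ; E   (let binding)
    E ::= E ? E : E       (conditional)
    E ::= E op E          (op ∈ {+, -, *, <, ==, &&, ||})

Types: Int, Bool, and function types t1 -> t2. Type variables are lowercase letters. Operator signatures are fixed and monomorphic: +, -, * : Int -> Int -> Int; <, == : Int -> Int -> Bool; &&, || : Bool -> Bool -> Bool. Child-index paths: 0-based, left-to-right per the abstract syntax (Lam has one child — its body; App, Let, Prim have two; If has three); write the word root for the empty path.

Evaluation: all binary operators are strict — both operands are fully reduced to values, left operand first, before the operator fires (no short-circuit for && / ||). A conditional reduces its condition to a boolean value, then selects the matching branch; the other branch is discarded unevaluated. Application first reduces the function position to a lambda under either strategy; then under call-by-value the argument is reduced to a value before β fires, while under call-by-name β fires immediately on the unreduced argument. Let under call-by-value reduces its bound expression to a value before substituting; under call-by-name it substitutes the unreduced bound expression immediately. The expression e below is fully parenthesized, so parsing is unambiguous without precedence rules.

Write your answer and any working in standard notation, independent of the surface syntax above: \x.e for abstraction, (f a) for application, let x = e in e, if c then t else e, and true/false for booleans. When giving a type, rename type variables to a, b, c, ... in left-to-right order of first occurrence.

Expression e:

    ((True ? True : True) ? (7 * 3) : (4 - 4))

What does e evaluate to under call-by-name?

Trace:
step 0: (if (if true then true else true) then (7 * 3) else (4 - 4))
step 1: [if@0] (if true then (7 * 3) else (4 - 4))
step 2: [if@root] (7 * 3)
step 3: [delta@root] 21

Answer: 21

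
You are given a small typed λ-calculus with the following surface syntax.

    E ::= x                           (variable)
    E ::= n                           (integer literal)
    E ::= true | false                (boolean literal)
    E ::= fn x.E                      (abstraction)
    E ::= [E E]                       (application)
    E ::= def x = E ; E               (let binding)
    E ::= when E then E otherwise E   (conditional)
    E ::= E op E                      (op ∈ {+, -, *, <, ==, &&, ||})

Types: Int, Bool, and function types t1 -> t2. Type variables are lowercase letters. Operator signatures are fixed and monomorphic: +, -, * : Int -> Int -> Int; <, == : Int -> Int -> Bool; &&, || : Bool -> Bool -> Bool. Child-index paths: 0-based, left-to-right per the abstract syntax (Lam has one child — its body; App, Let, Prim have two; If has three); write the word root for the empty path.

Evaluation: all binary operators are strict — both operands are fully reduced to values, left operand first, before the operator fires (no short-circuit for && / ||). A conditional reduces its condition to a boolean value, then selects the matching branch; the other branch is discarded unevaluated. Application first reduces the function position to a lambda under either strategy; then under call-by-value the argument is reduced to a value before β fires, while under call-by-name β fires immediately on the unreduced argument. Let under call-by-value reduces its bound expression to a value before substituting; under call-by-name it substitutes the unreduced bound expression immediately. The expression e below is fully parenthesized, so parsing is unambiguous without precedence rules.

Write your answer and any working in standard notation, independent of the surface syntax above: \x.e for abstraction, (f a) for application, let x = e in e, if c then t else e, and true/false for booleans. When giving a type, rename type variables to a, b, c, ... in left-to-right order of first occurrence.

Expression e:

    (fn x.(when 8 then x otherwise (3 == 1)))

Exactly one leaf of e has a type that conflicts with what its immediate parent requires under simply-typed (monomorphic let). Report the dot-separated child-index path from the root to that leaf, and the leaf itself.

Answer: 0.0 : 8

Working:
  unify Int ~ Bool
  FAIL: mismatch Int ~ Bool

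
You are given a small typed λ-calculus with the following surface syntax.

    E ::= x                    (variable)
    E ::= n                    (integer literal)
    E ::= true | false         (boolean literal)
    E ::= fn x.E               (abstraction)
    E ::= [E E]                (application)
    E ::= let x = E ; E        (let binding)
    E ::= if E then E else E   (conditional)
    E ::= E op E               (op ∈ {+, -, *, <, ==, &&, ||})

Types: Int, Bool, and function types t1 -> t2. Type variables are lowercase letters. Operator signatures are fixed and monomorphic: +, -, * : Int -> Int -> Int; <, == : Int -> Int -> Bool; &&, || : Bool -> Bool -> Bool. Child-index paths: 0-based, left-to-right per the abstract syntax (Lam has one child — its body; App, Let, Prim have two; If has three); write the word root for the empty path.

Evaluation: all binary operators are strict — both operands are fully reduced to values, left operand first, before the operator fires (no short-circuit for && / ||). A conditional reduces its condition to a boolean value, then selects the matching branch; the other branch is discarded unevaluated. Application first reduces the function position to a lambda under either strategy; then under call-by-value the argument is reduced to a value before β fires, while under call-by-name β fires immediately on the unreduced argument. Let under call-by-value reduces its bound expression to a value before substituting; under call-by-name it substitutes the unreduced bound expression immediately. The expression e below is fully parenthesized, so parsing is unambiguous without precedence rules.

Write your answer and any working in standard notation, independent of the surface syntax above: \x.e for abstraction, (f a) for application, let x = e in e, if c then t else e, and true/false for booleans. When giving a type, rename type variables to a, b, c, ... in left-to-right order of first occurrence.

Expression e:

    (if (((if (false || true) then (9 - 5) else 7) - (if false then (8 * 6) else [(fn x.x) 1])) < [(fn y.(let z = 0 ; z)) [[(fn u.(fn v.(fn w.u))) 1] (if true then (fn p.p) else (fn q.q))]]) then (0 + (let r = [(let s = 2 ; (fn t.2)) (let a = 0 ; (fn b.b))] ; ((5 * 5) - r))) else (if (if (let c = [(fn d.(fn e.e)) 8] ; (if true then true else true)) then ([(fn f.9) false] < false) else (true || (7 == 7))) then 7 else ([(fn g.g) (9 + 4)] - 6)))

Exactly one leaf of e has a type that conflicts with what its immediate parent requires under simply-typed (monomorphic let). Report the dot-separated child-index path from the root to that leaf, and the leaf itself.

Answer: 2.0.1.1 : false

Working:
  unify Bool ~ Bool
  unify Bool ~ Bool
  unify Bool ~ Bool
  unify Int ~ Int
  unify Int ~ Int
  unify Int ~ Int
  unify Int ~ Int
  unify Bool ~ Bool
  unify Int ~ Int
  unify Int ~ Int
x : a
\x._ : a -> a
  unify a -> a ~ Int -> b
  unify a ~ Int
  unify Int ~ b
_ _ : Int
  unify Int ~ Int
  unify Int ~ Int
  unify Int ~ Int
let z : Int
z : Int
\y._ : c -> Int
u : d
\w._ : f -> d
\v._ : e -> f -> d
\u._ : d -> e -> f -> d
  unify d -> e -> f -> d ~ Int -> g
  unify d ~ Int
  unify e -> f -> Int ~ g
_ _ : e -> f -> Int
  unify Bool ~ Bool
p : h
\p._ : h -> h
q : i
\q._ : i -> i
  unify h -> h ~ i -> i
  unify h ~ i
  unify i ~ i
  unify e -> f -> Int ~ (i -> i) -> j
  unify e ~ i -> i
  unify f -> Int ~ j
_ _ : f -> Int
  unify c -> Int ~ (f -> Int) -> k
  unify c ~ f -> Int
  unify Int ~ k
_ _ : Int
  unify Int ~ Int
  unify Bool ~ Bool
  unify Int ~ Int
let s : Int
\t._ : l -> Int
let a : Int
b : m
\b._ : m -> m
  unify l -> Int ~ (m -> m) -> n
  unify l ~ m -> m
  unify Int ~ n
_ _ : Int
let r : Int
  unify Int ~ Int
  unify Int ~ Int
  unify Int ~ Int
r : Int
  unify Int ~ Int
  unify Int ~ Int
e : p
\e._ : p -> p
\d._ : o -> p -> p
  unify o -> p -> p ~ Int -> q
  unify o ~ Int
  unify p -> p ~ q
_ _ : p -> p
let c : p -> p
  unify Bool ~ Bool
  unify Bool ~ Bool
  unify Bool ~ Bool
\f._ : r -> Int
  unify r -> Int ~ Bool -> s
  unify r ~ Bool
  unify Int ~ s
_ _ : Int
  unify Int ~ Int
  unify Bool ~ Int
  FAIL: mismatch Bool ~ Int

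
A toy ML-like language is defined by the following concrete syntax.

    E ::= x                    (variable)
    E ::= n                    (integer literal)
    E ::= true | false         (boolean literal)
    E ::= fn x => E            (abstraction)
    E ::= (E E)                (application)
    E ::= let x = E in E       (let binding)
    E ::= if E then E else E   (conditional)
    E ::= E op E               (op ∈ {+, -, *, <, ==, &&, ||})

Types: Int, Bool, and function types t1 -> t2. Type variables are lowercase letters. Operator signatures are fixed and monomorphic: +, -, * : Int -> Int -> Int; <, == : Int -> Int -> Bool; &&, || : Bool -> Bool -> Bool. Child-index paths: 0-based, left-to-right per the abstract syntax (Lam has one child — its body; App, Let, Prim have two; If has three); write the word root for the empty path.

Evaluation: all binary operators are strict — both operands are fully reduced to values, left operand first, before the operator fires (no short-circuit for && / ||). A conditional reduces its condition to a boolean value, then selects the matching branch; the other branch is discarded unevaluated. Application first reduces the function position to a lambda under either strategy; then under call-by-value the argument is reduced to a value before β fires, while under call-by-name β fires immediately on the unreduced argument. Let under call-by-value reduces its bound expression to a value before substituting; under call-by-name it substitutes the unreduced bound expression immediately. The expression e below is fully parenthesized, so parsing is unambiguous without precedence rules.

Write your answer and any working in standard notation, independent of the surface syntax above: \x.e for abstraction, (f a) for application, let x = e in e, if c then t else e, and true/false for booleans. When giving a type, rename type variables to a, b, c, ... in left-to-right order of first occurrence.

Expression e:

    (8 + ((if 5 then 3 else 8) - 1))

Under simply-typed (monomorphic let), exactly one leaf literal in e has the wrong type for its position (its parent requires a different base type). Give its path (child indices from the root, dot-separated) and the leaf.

Answer: 1.0.0 : 5

Derivation:
  unify Int ~ Int
  unify Int ~ Bool
  FAIL: mismatch Int ~ Bool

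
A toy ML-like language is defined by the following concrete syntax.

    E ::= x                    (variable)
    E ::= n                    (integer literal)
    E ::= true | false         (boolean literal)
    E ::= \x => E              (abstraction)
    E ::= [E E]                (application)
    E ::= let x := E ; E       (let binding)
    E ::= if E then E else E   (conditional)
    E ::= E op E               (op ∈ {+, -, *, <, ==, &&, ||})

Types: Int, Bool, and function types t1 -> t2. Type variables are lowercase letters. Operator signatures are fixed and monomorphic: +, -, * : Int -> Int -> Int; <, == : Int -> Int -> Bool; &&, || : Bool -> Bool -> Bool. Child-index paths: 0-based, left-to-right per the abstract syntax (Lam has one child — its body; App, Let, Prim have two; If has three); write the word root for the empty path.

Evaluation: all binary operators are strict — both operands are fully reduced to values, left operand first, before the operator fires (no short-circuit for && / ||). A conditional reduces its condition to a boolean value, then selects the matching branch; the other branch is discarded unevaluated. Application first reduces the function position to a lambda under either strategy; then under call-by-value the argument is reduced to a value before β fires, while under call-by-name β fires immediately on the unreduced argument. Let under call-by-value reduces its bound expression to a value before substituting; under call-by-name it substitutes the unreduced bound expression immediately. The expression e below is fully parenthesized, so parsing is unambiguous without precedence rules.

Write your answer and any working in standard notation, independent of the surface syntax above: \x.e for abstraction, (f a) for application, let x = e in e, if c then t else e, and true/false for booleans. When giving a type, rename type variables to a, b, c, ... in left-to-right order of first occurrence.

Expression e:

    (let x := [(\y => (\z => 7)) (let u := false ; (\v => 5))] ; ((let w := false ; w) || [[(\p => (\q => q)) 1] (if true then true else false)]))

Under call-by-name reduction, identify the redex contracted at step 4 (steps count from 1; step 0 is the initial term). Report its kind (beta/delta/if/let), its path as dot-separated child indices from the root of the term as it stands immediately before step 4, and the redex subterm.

Trace:
step 0: (let x = ((\y.(\z.7)) (let u = false in (\v.5))) in ((let w = false in w) || (((\p.(\q.q)) 1) (if true then true else false))))
step 1: [let@root] ((let w = false in w) || (((\p.(\q.q)) 1) (if true then true else false)))
step 2: [let@0] (false || (((\p.(\q.q)) 1) (if true then true else false)))
step 3: [beta@1.0] (false || ((\q.q) (if true then true else false)))
step 4: [beta@1] (false || (if true then true else false))

Answer: beta at 1 : ((\q.q) (if true then true else false))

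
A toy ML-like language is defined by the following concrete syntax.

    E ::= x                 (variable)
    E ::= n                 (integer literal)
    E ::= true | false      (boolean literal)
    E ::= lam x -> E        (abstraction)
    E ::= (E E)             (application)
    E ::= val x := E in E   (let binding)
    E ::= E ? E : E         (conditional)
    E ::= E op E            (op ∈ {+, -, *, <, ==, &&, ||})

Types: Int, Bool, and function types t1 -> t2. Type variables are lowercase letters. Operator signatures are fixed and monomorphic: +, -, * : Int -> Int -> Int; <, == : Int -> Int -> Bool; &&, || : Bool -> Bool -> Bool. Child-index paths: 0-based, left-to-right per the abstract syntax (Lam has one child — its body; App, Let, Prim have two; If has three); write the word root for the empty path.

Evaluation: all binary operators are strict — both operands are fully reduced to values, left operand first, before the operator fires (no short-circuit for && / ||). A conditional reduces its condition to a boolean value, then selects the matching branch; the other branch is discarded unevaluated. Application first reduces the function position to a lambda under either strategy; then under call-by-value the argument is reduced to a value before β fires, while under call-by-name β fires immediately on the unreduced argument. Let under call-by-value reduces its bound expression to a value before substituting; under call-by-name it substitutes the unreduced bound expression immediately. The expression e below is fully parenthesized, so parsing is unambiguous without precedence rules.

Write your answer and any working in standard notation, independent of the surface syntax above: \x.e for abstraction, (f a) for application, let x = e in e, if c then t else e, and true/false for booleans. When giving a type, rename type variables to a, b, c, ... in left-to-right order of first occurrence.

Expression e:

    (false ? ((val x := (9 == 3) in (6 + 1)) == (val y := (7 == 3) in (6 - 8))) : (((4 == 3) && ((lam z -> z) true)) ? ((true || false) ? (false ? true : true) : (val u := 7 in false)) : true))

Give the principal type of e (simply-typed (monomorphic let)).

Trace:
  unify Bool ~ Bool
  unify Int ~ Int
  unify Int ~ Int
let x : Bool
  unify Int ~ Int
  unify Int ~ Int
  unify Int ~ Int
  unify Int ~ Int
  unify Int ~ Int
let y : Bool
  unify Int ~ Int
  unify Int ~ Int
  unify Int ~ Int
  unify Int ~ Int
  unify Int ~ Int
  unify Bool ~ Bool
z : a
\z._ : a -> a
  unify a -> a ~ Bool -> b
  unify a ~ Bool
  unify Bool ~ b
_ _ : Bool
  unify Bool ~ Bool
  unify Bool ~ Bool
  unify Bool ~ Bool
  unify Bool ~ Bool
  unify Bool ~ Bool
  unify Bool ~ Bool
  unify Bool ~ Bool
let u : Int
  unify Bool ~ Bool
  unify Bool ~ Bool
  unify Bool ~ Bool

Answer: Bool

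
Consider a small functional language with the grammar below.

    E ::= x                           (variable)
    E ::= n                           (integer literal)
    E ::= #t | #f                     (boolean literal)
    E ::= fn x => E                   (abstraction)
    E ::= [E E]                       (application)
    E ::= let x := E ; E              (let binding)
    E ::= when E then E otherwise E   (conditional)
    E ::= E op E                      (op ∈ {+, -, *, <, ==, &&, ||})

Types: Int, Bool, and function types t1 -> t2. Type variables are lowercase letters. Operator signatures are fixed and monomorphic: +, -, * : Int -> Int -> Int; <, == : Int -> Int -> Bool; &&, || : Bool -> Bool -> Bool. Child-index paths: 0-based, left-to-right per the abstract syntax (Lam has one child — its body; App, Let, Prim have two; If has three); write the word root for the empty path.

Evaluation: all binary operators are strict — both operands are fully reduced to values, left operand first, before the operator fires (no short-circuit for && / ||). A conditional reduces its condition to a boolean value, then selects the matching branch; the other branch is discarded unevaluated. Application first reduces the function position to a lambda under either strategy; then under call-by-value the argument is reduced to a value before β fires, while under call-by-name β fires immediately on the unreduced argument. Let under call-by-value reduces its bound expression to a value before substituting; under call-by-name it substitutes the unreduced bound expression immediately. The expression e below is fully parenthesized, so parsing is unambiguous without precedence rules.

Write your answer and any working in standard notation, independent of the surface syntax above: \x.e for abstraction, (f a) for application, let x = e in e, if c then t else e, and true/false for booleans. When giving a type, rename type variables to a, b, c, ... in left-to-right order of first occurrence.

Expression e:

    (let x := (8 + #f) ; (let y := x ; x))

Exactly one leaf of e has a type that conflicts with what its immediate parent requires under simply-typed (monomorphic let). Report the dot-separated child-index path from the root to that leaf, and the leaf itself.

Answer: 0.1 : false

Trace:
  unify Int ~ Int
  unify Bool ~ Int
  FAIL: mismatch Bool ~ Int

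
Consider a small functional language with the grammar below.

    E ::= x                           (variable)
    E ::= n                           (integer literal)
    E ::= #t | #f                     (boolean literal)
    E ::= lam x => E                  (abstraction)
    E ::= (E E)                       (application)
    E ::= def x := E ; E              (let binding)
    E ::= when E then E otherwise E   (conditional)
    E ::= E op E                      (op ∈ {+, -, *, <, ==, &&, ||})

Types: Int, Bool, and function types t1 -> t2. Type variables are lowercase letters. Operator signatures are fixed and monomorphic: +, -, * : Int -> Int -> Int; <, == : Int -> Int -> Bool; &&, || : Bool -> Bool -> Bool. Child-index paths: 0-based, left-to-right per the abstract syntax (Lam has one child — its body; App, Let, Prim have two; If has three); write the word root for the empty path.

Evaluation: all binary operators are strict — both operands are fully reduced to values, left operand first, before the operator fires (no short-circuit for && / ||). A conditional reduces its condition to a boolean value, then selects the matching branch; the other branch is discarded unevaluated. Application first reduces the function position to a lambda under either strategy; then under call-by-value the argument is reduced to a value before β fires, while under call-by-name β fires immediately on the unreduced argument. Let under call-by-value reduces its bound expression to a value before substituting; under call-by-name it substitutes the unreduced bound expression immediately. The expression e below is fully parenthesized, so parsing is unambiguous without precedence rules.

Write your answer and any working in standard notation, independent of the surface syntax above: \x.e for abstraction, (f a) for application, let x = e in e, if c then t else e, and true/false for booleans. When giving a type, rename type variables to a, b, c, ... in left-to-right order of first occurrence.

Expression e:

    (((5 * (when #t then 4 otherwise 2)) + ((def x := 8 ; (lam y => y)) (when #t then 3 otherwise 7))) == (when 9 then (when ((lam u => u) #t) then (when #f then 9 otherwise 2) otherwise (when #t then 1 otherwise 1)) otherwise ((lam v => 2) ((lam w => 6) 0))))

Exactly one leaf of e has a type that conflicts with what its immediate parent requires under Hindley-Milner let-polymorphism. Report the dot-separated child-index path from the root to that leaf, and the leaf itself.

Trace:
  unify Int ~ Int
  unify Bool ~ Bool
  unify Int ~ Int
  unify Int ~ Int
  unify Int ~ Int
let x : Int
y : a
\y._ : a -> a
  unify Bool ~ Bool
  unify Int ~ Int
  unify a -> a ~ Int -> b
  unify a ~ Int
  unify Int ~ b
_ _ : Int
  unify Int ~ Int
  unify Int ~ Int
  unify Int ~ Bool
  FAIL: mismatch Int ~ Bool

Answer: 1.0 : 9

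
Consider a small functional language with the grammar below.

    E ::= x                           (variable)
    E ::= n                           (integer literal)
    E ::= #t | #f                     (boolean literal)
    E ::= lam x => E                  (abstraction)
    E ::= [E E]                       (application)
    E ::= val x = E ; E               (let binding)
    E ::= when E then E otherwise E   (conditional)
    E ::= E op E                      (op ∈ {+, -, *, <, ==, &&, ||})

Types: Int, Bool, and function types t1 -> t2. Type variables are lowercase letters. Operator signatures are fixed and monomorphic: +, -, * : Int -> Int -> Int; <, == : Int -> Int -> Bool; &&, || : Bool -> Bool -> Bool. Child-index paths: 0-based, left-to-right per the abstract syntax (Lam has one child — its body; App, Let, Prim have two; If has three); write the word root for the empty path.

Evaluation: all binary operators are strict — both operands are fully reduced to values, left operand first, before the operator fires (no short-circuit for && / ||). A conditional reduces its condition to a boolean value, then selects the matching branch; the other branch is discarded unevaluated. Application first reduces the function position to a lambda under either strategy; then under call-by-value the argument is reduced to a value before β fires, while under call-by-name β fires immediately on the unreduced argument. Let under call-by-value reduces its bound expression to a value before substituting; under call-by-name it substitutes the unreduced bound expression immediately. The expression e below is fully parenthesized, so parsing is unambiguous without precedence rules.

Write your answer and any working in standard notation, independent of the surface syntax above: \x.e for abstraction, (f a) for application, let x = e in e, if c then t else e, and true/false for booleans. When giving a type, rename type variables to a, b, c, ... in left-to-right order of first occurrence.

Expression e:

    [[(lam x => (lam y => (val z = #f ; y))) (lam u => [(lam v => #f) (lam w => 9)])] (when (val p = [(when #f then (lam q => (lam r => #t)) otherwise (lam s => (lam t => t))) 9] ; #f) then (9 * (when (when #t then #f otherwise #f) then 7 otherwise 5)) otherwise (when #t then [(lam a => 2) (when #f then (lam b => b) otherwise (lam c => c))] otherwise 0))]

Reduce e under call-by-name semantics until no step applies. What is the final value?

Answer: 2

Working:
step 0: (((\x.(\y.(let z = false in y))) (\u.((\v.false) (\w.9)))) (if (let p = ((if false then (\q.(\r.true)) else (\s.(\t.t))) 9) in false) then (9 * (if (if true then false else false) then 7 else 5)) else (if true then ((\a.2) (if false then (\b.b) else (\c.c))) else 0)))
step 1: [beta@0] ((\y.(let z = false in y)) (if (let p = ((if false then (\q.(\r.true)) else (\s.(\t.t))) 9) in false) then (9 * (if (if true then false else false) then 7 else 5)) else (if true then ((\a.2) (if false then (\b.b) else (\c.c))) else 0)))
step 2: [beta@root] (let z = false in (if (let p = ((if false then (\q.(\r.true)) else (\s.(\t.t))) 9) in false) then (9 * (if (if true then false else false) then 7 else 5)) else (if true then ((\a.2) (if false then (\b.b) else (\c.c))) else 0)))
step 3: [let@root] (if (let p = ((if false then (\q.(\r.true)) else (\s.(\t.t))) 9) in false) then (9 * (if (if true then false else false) then 7 else 5)) else (if true then ((\a.2) (if false then (\b.b) else (\c.c))) else 0))
step 4: [let@0] (if false then (9 * (if (if true then false else false) then 7 else 5)) else (if true then ((\a.2) (if false then (\b.b) else (\c.c))) else 0))
step 5: [if@root] (if true then ((\a.2) (if false then (\b.b) else (\c.c))) else 0)
step 6: [if@root] ((\a.2) (if false then (\b.b) else (\c.c)))
step 7: [beta@root] 2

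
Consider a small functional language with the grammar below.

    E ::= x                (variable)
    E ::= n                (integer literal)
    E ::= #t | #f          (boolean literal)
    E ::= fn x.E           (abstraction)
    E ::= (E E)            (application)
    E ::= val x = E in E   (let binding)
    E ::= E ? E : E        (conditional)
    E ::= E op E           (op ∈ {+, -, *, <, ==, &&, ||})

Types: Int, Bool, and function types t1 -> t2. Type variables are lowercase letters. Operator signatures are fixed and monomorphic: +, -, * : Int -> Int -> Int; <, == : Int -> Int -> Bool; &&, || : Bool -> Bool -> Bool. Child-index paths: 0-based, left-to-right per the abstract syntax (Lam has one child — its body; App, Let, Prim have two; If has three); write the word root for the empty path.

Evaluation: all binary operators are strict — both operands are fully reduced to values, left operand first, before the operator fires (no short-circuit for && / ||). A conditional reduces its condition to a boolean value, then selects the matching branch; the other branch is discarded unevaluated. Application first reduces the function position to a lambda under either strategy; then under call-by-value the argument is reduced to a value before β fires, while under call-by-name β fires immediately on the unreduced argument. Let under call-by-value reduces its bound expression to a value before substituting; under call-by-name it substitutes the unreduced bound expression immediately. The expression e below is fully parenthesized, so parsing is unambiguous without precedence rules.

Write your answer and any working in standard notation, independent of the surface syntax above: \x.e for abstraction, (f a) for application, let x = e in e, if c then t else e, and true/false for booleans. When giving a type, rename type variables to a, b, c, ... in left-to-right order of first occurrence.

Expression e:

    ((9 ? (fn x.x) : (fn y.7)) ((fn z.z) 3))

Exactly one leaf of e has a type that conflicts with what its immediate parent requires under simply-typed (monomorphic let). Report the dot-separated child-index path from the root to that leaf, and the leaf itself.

Working:
  unify Int ~ Bool
  FAIL: mismatch Int ~ Bool

Answer: 0.0 : 9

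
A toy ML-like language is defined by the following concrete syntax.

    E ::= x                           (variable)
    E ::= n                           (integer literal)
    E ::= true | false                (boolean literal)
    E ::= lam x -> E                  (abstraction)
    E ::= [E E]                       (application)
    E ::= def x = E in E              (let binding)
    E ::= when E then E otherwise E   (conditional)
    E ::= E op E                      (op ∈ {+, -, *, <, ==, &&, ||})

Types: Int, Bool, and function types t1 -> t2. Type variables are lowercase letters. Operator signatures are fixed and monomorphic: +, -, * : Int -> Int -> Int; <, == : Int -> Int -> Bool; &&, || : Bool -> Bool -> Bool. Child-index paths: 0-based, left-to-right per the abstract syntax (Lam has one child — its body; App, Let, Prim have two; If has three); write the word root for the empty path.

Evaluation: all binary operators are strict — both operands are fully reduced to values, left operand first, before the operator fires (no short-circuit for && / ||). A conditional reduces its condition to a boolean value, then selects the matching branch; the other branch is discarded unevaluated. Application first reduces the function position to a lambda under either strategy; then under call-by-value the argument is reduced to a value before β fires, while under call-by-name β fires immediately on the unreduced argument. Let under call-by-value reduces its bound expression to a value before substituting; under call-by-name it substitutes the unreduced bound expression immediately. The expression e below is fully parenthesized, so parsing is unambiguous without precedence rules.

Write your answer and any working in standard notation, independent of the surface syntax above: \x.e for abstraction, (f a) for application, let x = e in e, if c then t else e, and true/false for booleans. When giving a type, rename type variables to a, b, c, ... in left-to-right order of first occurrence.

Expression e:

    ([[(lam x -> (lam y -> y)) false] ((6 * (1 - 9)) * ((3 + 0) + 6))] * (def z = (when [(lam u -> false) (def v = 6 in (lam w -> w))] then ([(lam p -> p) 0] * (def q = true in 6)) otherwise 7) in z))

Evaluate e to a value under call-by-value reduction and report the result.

Answer: -3024

Working:
step 0: ((((\x.(\y.y)) false) ((6 * (1 - 9)) * ((3 + 0) + 6))) * (let z = (if ((\u.false) (let v = 6 in (\w.w))) then (((\p.p) 0) * (let q = true in 6)) else 7) in z))
step 1: [beta@0.0] (((\y.y) ((6 * (1 - 9)) * ((3 + 0) + 6))) * (let z = (if ((\u.false) (let v = 6 in (\w.w))) then (((\p.p) 0) * (let q = true in 6)) else 7) in z))
step 2: [delta@0.1.0.1] (((\y.y) ((6 * -8) * ((3 + 0) + 6))) * (let z = (if ((\u.false) (let v = 6 in (\w.w))) then (((\p.p) 0) * (let q = true in 6)) else 7) in z))
step 3: [delta@0.1.0] (((\y.y) (-48 * ((3 + 0) + 6))) * (let z = (if ((\u.false) (let v = 6 in (\w.w))) then (((\p.p) 0) * (let q = true in 6)) else 7) in z))
step 4: [delta@0.1.1.0] (((\y.y) (-48 * (3 + 6))) * (let z = (if ((\u.false) (let v = 6 in (\w.w))) then (((\p.p) 0) * (let q = true in 6)) else 7) in z))
step 5: [delta@0.1.1] (((\y.y) (-48 * 9)) * (let z = (if ((\u.false) (let v = 6 in (\w.w))) then (((\p.p) 0) * (let q = true in 6)) else 7) in z))
step 6: [delta@0.1] (((\y.y) -432) * (let z = (if ((\u.false) (let v = 6 in (\w.w))) then (((\p.p) 0) * (let q = true in 6)) else 7) in z))
step 7: [beta@0] (-432 * (let z = (if ((\u.false) (let v = 6 in (\w.w))) then (((\p.p) 0) * (let q = true in 6)) else 7) in z))
step 8: [let@1.0.0.1] (-432 * (let z = (if ((\u.false) (\w.w)) then (((\p.p) 0) * (let q = true in 6)) else 7) in z))
step 9: [beta@1.0.0] (-432 * (let z = (if false then (((\p.p) 0) * (let q = true in 6)) else 7) in z))
step 10: [if@1.0] (-432 * (let z = 7 in z))
step 11: [let@1] (-432 * 7)
step 12: [delta@root] -3024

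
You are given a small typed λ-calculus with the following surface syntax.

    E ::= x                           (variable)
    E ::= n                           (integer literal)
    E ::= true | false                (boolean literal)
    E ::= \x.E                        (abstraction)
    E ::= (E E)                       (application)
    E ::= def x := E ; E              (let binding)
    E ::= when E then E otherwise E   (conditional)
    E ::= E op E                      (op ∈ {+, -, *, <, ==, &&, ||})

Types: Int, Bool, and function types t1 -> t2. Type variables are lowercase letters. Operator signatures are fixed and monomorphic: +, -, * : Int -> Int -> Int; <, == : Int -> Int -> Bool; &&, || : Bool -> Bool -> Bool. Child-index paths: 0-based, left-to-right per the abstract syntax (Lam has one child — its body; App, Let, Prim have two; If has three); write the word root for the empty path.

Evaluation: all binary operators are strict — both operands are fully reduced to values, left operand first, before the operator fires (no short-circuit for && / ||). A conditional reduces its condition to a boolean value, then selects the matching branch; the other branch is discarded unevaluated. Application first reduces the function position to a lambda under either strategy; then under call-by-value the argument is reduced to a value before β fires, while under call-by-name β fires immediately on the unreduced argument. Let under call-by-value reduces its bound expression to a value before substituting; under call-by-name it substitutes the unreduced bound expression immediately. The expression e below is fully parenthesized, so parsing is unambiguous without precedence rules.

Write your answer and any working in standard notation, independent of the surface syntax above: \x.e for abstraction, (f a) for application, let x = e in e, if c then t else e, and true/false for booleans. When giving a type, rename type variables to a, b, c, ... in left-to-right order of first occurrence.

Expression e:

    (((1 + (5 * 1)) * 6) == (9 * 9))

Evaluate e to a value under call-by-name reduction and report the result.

Answer: false

Working:
step 0: (((1 + (5 * 1)) * 6) == (9 * 9))
step 1: [delta@0.0.1] (((1 + 5) * 6) == (9 * 9))
step 2: [delta@0.0] ((6 * 6) == (9 * 9))
step 3: [delta@0] (36 == (9 * 9))
step 4: [delta@1] (36 == 81)
step 5: [delta@root] false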